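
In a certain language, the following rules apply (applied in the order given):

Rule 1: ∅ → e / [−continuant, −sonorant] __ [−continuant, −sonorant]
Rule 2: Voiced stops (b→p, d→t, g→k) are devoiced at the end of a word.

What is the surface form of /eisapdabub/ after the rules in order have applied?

Rule 1 (stop-cluster e-epenthesis): /p/ and /d/ form a stop–stop cluster, so [e] is inserted between them. /eisapdabub/ → eisapedabub.
Rule 2 (final devoicing): /b/ is a voiced stop in word-final position, so it devoices to [p]. /eisapedabub/ → eisapedabup.

eisapedabup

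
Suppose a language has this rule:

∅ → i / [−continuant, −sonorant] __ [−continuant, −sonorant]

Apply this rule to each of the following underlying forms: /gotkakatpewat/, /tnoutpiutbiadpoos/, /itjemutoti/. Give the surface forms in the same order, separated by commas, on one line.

/gotkakatpewat/: /t/ and /k/ form a stop–stop cluster, so [i] is inserted between them. /t/ and /p/ form a stop–stop cluster, so [i] is inserted between them. → [gotikakatipewat].
/tnoutpiutbiadpoos/: /t/ and /p/ form a stop–stop cluster, so [i] is inserted between them. /t/ and /b/ form a stop–stop cluster, so [i] is inserted between them. /d/ and /p/ form a stop–stop cluster, so [i] is inserted between them. → [tnoutipiutibiadipoos].
/itjemutoti/: the rule's environment is not met; surfaces unchanged as [itjemutoti].

gotikakatipewat, tnoutipiutibiadipoos, itjemutoti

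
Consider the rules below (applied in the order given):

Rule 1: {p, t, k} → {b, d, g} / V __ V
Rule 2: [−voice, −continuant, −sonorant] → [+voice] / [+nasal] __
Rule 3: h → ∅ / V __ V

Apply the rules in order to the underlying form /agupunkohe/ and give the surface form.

Rule 1 (intervocalic voicing): /p/ is a voiceless stop between vowels /u/ and /u/, so it voices to [b]. /agupunkohe/ → agubunkohe.
Rule 2 (post-nasal voicing): /k/ is a voiceless stop immediately after the nasal /n/, so it voices to [g]. /agubunkohe/ → agubungohe.
Rule 3 (intervocalic h-deletion): /h/ occurs between vowels /o/ and /e/, so it deletes. /agubungohe/ → agubungoe.

agubungoe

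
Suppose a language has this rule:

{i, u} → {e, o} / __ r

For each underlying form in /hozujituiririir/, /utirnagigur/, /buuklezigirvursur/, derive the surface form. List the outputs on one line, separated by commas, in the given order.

hozujituererier, uternagigor, buuklezigervorsor

/hozujituiririir/: /i/ is a high vowel immediately before /r/, so it lowers to [e]. /i/ is a high vowel immediately before /r/, so it lowers to [e]. /i/ is a high vowel immediately before /r/, so it lowers to [e]. → [hozujituererier].
/utirnagigur/: /i/ is a high vowel immediately before /r/, so it lowers to [e]. /u/ is a high vowel immediately before /r/, so it lowers to [o]. → [uternagigor].
/buuklezigirvursur/: /i/ is a high vowel immediately before /r/, so it lowers to [e]. /u/ is a high vowel immediately before /r/, so it lowers to [o]. /u/ is a high vowel immediately before /r/, so it lowers to [o]. → [buuklezigervorsor].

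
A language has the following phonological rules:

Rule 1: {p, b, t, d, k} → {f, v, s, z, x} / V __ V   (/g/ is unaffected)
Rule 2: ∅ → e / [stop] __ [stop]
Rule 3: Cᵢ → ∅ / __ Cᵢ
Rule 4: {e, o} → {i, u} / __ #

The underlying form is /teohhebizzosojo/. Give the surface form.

teohevizosoju

Rule 1 (intervocalic spirantization): /b/ is a stop between vowels /e/ and /i/, so it spirantizes to the fricative [v]. /teohhebizzosojo/ → teohhevizzosojo.
Rule 2 (stop-cluster e-epenthesis): no segment meets the environment; /teohhevizzosojo/ is unchanged.
Rule 3 (degemination): /hh/ is a geminate; the first /h/ deletes. /zz/ is a geminate; the first /z/ deletes. /teohhevizzosojo/ → teohevizosojo.
Rule 4 (final vowel raising): /o/ is a mid vowel in word-final position, so it raises to [u]. /teohevizosojo/ → teohevizosoju.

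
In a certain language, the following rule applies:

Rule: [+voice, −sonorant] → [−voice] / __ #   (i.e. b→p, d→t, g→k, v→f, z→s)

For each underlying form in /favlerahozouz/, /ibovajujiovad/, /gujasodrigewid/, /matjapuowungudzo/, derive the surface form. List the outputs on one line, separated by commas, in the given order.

favlerahozous, ibovajujiovat, gujasodrigewit, matjapuowungudzo

/favlerahozouz/: /z/ is a voiced obstruent in word-final position, so it devoices to [s]. → [favlerahozous].
/ibovajujiovad/: /d/ is a voiced obstruent in word-final position, so it devoices to [t]. → [ibovajujiovat].
/gujasodrigewid/: /d/ is a voiced obstruent in word-final position, so it devoices to [t]. → [gujasodrigewit].
/matjapuowungudzo/: the rule's environment is not met; surfaces unchanged as [matjapuowungudzo].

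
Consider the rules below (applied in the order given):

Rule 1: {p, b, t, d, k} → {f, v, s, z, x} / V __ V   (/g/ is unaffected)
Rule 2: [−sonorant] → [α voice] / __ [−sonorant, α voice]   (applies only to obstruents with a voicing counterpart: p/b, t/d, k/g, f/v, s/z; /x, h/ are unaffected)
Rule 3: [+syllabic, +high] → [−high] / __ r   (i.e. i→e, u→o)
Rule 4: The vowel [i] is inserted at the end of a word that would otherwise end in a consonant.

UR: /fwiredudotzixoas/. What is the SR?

Rule 1 (intervocalic spirantization): /d/ is a stop between vowels /e/ and /u/, so it spirantizes to the fricative [z]. /d/ is a stop between vowels /u/ and /o/, so it spirantizes to the fricative [z]. /fwiredudotzixoas/ → fwirezuzotzixoas.
Rule 2 (regressive voicing assimilation): /t/ precedes the voiced obstruent /z/, so it voices to [d] by assimilation. /fwirezuzotzixoas/ → fwirezuzodzixoas.
Rule 3 (pre-rhotic lowering): /i/ is a high vowel immediately before /r/, so it lowers to [e]. /fwirezuzodzixoas/ → fwerezuzodzixoas.
Rule 4 (final i-epenthesis): the form ends in the consonant /s/, so [i] is inserted word-finally. /fwerezuzodzixoas/ → fwerezuzodzixoasi.

fwerezuzodzixoasi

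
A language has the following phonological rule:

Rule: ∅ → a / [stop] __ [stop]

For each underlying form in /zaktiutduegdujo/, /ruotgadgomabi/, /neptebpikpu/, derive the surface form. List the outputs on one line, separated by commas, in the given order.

/zaktiutduegdujo/: /k/ and /t/ form a stop–stop cluster, so [a] is inserted between them. /t/ and /d/ form a stop–stop cluster, so [a] is inserted between them. /g/ and /d/ form a stop–stop cluster, so [a] is inserted between them. → [zakatiutaduegadujo].
/ruotgadgomabi/: /t/ and /g/ form a stop–stop cluster, so [a] is inserted between them. /d/ and /g/ form a stop–stop cluster, so [a] is inserted between them. → [ruotagadagomabi].
/neptebpikpu/: /p/ and /t/ form a stop–stop cluster, so [a] is inserted between them. /b/ and /p/ form a stop–stop cluster, so [a] is inserted between them. /k/ and /p/ form a stop–stop cluster, so [a] is inserted between them. → [nepatebapikapu].

zakatiutaduegadujo, ruotagadagomabi, nepatebapikapu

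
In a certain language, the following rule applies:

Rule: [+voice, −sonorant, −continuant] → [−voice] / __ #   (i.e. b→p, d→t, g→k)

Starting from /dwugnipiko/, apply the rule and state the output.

dwugnipiko

No segment of /dwugnipiko/ meets the structural description of the rule, so the form surfaces unchanged.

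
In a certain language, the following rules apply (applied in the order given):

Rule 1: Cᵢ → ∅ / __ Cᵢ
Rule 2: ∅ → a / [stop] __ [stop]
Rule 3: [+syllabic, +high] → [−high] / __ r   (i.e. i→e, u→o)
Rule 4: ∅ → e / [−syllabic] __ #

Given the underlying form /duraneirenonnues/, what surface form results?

Rule 1 (degemination): /nn/ is a geminate; the first /n/ deletes. /duraneirenonnues/ → duraneirenonues.
Rule 2 (stop-cluster a-epenthesis): no segment meets the environment; /duraneirenonues/ is unchanged.
Rule 3 (pre-rhotic lowering): /u/ is a high vowel immediately before /r/, so it lowers to [o]. /i/ is a high vowel immediately before /r/, so it lowers to [e]. /duraneirenonues/ → doraneerenonues.
Rule 4 (final e-epenthesis): the form ends in the consonant /s/, so [e] is inserted word-finally. /doraneerenonues/ → doraneerenonuese.

doraneerenonuese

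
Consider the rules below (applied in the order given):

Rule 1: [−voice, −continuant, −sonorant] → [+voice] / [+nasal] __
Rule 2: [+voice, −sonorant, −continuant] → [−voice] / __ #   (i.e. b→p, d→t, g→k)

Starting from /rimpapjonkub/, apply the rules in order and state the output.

rimbapjongup

Rule 1 (post-nasal voicing): /p/ is a voiceless stop immediately after the nasal /m/, so it voices to [b]. /k/ is a voiceless stop immediately after the nasal /n/, so it voices to [g]. /rimpapjonkub/ → rimbapjongub.
Rule 2 (final devoicing): /b/ is a voiced stop in word-final position, so it devoices to [p]. /rimbapjongub/ → rimbapjongup.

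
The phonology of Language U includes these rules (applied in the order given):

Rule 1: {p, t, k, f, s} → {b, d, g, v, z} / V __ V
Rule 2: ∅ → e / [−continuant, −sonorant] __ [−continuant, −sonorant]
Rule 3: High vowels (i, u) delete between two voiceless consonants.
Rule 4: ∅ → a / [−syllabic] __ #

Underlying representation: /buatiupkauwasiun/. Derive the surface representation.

Rule 1 (intervocalic voicing): /t/ is a voiceless obstruent between vowels /a/ and /i/, so it voices to [d]. /s/ is a voiceless obstruent between vowels /a/ and /i/, so it voices to [z]. /buatiupkauwasiun/ → buadiupkauwaziun.
Rule 2 (stop-cluster e-epenthesis): /p/ and /k/ form a stop–stop cluster, so [e] is inserted between them. /buadiupkauwaziun/ → buadiupekauwaziun.
Rule 3 (high vowel syncope): no segment meets the environment; /buadiupekauwaziun/ is unchanged.
Rule 4 (final a-epenthesis): the form ends in the consonant /n/, so [a] is inserted word-finally. /buadiupekauwaziun/ → buadiupekauwaziuna.

buadiupekauwaziuna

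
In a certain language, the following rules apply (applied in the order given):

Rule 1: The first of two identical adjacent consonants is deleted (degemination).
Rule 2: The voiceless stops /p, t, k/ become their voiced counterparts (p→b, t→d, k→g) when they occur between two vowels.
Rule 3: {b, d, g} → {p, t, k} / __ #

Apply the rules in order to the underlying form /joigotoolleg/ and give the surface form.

joigodoolek

Rule 1 (degemination): /ll/ is a geminate; the first /l/ deletes. /joigotoolleg/ → joigotooleg.
Rule 2 (intervocalic voicing): /t/ is a voiceless stop between vowels /o/ and /o/, so it voices to [d]. /joigotooleg/ → joigodooleg.
Rule 3 (final devoicing): /g/ is a voiced stop in word-final position, so it devoices to [k]. /joigodooleg/ → joigodoolek.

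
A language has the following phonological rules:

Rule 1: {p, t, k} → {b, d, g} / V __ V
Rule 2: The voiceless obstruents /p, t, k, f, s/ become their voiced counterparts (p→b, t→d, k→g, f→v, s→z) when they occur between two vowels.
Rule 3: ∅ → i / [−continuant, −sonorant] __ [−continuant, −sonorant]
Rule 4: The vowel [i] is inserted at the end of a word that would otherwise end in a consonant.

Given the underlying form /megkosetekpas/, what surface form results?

megikozedekipasi

Rule 1 (intervocalic voicing): /t/ is a voiceless stop between vowels /e/ and /e/, so it voices to [d]. /megkosetekpas/ → megkosedekpas.
Rule 2 (intervocalic voicing): /s/ is a voiceless obstruent between vowels /o/ and /e/, so it voices to [z]. /megkosedekpas/ → megkozedekpas.
Rule 3 (stop-cluster i-epenthesis): /g/ and /k/ form a stop–stop cluster, so [i] is inserted between them. /k/ and /p/ form a stop–stop cluster, so [i] is inserted between them. /megkozedekpas/ → megikozedekipas.
Rule 4 (final i-epenthesis): the form ends in the consonant /s/, so [i] is inserted word-finally. /megikozedekipas/ → megikozedekipasi.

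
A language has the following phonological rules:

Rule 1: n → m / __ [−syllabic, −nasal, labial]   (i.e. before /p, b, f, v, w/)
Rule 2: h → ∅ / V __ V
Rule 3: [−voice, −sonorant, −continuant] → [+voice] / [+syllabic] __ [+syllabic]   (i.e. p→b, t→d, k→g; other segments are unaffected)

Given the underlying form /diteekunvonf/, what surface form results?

dideegumvomf

Rule 1 (nasal place assimilation): /n/ precedes the labial consonant /v/, so it assimilates in place to [m]. /n/ precedes the labial consonant /f/, so it assimilates in place to [m]. /diteekunvonf/ → diteekumvomf.
Rule 2 (intervocalic h-deletion): no segment meets the environment; /diteekumvomf/ is unchanged.
Rule 3 (intervocalic voicing): /t/ is a voiceless stop between vowels /i/ and /e/, so it voices to [d]. /k/ is a voiceless stop between vowels /e/ and /u/, so it voices to [g]. /diteekumvomf/ → dideegumvomf.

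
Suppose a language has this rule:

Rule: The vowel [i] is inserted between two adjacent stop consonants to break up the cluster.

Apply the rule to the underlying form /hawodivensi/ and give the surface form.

hawodivensi

No segment of /hawodivensi/ meets the structural description of the rule, so the form surfaces unchanged.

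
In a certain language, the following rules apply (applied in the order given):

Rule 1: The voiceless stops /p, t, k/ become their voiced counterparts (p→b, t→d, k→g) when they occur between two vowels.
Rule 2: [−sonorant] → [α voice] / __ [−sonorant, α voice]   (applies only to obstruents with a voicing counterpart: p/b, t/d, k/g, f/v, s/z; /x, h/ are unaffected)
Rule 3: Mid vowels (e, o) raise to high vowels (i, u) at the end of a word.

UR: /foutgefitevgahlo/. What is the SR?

Rule 1 (intervocalic voicing): /t/ is a voiceless stop between vowels /i/ and /e/, so it voices to [d]. /foutgefitevgahlo/ → foutgefidevgahlo.
Rule 2 (regressive voicing assimilation): /t/ precedes the voiced obstruent /g/, so it voices to [d] by assimilation. /foutgefidevgahlo/ → foudgefidevgahlo.
Rule 3 (final vowel raising): /o/ is a mid vowel in word-final position, so it raises to [u]. /foudgefidevgahlo/ → foudgefidevgahlu.

foudgefidevgahlu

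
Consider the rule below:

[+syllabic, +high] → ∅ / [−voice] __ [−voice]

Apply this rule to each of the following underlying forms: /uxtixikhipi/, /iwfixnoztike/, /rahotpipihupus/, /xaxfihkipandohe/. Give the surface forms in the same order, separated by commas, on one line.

uxtxkhpi, iwfxnoztke, rahotpphps, xaxfhkpandohe

/uxtixikhipi/: /i/ is a high vowel flanked by voiceless consonants /t/ and /x/, so it deletes. /i/ is a high vowel flanked by voiceless consonants /x/ and /k/, so it deletes. /i/ is a high vowel flanked by voiceless consonants /h/ and /p/, so it deletes. → [uxtxkhpi].
/iwfixnoztike/: /i/ is a high vowel flanked by voiceless consonants /f/ and /x/, so it deletes. /i/ is a high vowel flanked by voiceless consonants /t/ and /k/, so it deletes. → [iwfxnoztke].
/rahotpipihupus/: /i/ is a high vowel flanked by voiceless consonants /p/ and /p/, so it deletes. /i/ is a high vowel flanked by voiceless consonants /p/ and /h/, so it deletes. /u/ is a high vowel flanked by voiceless consonants /h/ and /p/, so it deletes. /u/ is a high vowel flanked by voiceless consonants /p/ and /s/, so it deletes. → [rahotpphps].
/xaxfihkipandohe/: /i/ is a high vowel flanked by voiceless consonants /f/ and /h/, so it deletes. /i/ is a high vowel flanked by voiceless consonants /k/ and /p/, so it deletes. → [xaxfhkpandohe].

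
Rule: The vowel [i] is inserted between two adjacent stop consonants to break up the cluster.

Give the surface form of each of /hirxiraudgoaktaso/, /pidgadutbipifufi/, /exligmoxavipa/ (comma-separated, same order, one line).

hirxiraudigoakitaso, pidigadutibipifufi, exligmoxavipa

/hirxiraudgoaktaso/: /d/ and /g/ form a stop–stop cluster, so [i] is inserted between them. /k/ and /t/ form a stop–stop cluster, so [i] is inserted between them. → [hirxiraudigoakitaso].
/pidgadutbipifufi/: /d/ and /g/ form a stop–stop cluster, so [i] is inserted between them. /t/ and /b/ form a stop–stop cluster, so [i] is inserted between them. → [pidigadutibipifufi].
/exligmoxavipa/: the rule's environment is not met; surfaces unchanged as [exligmoxavipa].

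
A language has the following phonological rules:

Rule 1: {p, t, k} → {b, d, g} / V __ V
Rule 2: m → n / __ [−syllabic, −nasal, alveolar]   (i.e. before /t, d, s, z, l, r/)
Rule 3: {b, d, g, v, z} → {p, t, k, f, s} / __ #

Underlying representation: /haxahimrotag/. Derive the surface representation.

haxahinrodak

Rule 1 (intervocalic voicing): /t/ is a voiceless stop between vowels /o/ and /a/, so it voices to [d]. /haxahimrotag/ → haxahimrodag.
Rule 2 (nasal place assimilation): /m/ precedes the alveolar consonant /r/, so it assimilates in place to [n]. /haxahimrodag/ → haxahinrodag.
Rule 3 (final devoicing): /g/ is a voiced obstruent in word-final position, so it devoices to [k]. /haxahinrodag/ → haxahinrodak.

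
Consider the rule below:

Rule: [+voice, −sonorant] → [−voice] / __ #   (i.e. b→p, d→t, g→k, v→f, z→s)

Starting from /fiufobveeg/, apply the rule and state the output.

Scanning /fiufobveeg/: /b/ at position 6 is not in the conditioning environment; /v/ at position 7 is not in the conditioning environment; /g/ is a voiced obstruent in word-final position, so it devoices to [k].
Result: [fiufobveek].

fiufobveek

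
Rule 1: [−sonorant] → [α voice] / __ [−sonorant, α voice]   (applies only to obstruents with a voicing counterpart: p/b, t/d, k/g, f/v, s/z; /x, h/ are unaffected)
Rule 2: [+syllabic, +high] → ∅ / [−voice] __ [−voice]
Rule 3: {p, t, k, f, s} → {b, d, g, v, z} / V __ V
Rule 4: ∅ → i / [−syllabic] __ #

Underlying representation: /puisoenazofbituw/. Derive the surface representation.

puizoenazovbiduwi

Rule 1 (regressive voicing assimilation): /f/ precedes the voiced obstruent /b/, so it voices to [v] by assimilation. /puisoenazofbituw/ → puisoenazovbituw.
Rule 2 (high vowel syncope): no segment meets the environment; /puisoenazovbituw/ is unchanged.
Rule 3 (intervocalic voicing): /s/ is a voiceless obstruent between vowels /i/ and /o/, so it voices to [z]. /t/ is a voiceless obstruent between vowels /i/ and /u/, so it voices to [d]. /puisoenazovbituw/ → puizoenazovbiduw.
Rule 4 (final i-epenthesis): the form ends in the consonant /w/, so [i] is inserted word-finally. /puizoenazovbiduw/ → puizoenazovbiduwi.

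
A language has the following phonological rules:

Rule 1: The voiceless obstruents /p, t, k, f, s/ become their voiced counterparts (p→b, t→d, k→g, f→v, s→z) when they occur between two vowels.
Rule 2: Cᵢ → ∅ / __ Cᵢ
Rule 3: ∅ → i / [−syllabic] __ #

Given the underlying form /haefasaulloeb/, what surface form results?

Rule 1 (intervocalic voicing): /f/ is a voiceless obstruent between vowels /e/ and /a/, so it voices to [v]. /s/ is a voiceless obstruent between vowels /a/ and /a/, so it voices to [z]. /haefasaulloeb/ → haevazaulloeb.
Rule 2 (degemination): /ll/ is a geminate; the first /l/ deletes. /haevazaulloeb/ → haevazauloeb.
Rule 3 (final i-epenthesis): the form ends in the consonant /b/, so [i] is inserted word-finally. /haevazauloeb/ → haevazauloebi.

haevazauloebi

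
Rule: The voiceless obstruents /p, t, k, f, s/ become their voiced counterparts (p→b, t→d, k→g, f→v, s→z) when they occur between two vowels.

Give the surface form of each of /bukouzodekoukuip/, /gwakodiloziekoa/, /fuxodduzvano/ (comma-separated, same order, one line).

/bukouzodekoukuip/: /k/ is a voiceless obstruent between vowels /u/ and /o/, so it voices to [g]. /k/ is a voiceless obstruent between vowels /e/ and /o/, so it voices to [g]. /k/ is a voiceless obstruent between vowels /u/ and /u/, so it voices to [g]. → [bugouzodegouguip].
/gwakodiloziekoa/: /k/ is a voiceless obstruent between vowels /a/ and /o/, so it voices to [g]. /k/ is a voiceless obstruent between vowels /e/ and /o/, so it voices to [g]. → [gwagodiloziegoa].
/fuxodduzvano/: the rule's environment is not met; surfaces unchanged as [fuxodduzvano].

bugouzodegouguip, gwagodiloziegoa, fuxodduzvano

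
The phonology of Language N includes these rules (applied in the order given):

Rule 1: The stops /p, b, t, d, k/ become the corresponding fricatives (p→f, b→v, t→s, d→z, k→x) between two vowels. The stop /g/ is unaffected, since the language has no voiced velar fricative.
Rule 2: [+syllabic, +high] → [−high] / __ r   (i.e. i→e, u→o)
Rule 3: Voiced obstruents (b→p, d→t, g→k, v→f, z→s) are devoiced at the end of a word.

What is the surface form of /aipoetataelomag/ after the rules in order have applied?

Rule 1 (intervocalic spirantization): /p/ is a stop between vowels /i/ and /o/, so it spirantizes to the fricative [f]. /t/ is a stop between vowels /e/ and /a/, so it spirantizes to the fricative [s]. /t/ is a stop between vowels /a/ and /a/, so it spirantizes to the fricative [s]. /aipoetataelomag/ → aifoesasaelomag.
Rule 2 (pre-rhotic lowering): no segment meets the environment; /aifoesasaelomag/ is unchanged.
Rule 3 (final devoicing): /g/ is a voiced obstruent in word-final position, so it devoices to [k]. /aifoesasaelomag/ → aifoesasaelomak.

aifoesasaelomak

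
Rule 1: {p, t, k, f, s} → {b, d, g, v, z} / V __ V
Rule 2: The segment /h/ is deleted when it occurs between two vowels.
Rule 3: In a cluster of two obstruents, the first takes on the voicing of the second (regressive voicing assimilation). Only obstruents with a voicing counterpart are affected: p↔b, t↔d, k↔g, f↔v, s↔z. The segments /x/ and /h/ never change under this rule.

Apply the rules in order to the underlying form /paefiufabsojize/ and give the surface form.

paeviuvapsojize

Rule 1 (intervocalic voicing): /f/ is a voiceless obstruent between vowels /e/ and /i/, so it voices to [v]. /f/ is a voiceless obstruent between vowels /u/ and /a/, so it voices to [v]. /paefiufabsojize/ → paeviuvabsojize.
Rule 2 (intervocalic h-deletion): no segment meets the environment; /paeviuvabsojize/ is unchanged.
Rule 3 (regressive voicing assimilation): /b/ precedes the voiceless obstruent /s/, so it devoices to [p] by assimilation. /paeviuvabsojize/ → paeviuvapsojize.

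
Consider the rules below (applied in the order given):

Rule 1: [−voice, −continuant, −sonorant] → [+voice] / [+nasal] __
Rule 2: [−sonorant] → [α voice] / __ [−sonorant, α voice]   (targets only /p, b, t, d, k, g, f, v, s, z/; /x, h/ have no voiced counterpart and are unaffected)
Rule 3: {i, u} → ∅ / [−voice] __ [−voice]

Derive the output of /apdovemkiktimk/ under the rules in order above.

Rule 1 (post-nasal voicing): /k/ is a voiceless stop immediately after the nasal /m/, so it voices to [g]. /k/ is a voiceless stop immediately after the nasal /m/, so it voices to [g]. /apdovemkiktimk/ → apdovemgiktimg.
Rule 2 (regressive voicing assimilation): /p/ precedes the voiced obstruent /d/, so it voices to [b] by assimilation. /apdovemgiktimg/ → abdovemgiktimg.
Rule 3 (high vowel syncope): no segment meets the environment; /abdovemgiktimg/ is unchanged.

abdovemgiktimg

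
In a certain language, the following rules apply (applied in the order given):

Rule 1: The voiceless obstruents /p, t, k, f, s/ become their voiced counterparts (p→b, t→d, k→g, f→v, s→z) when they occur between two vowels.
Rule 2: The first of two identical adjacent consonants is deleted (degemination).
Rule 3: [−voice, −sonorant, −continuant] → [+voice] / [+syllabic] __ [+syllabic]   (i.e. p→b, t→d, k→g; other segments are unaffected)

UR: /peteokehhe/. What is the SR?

pedeogehe

Rule 1 (intervocalic voicing): /t/ is a voiceless obstruent between vowels /e/ and /e/, so it voices to [d]. /k/ is a voiceless obstruent between vowels /o/ and /e/, so it voices to [g]. /peteokehhe/ → pedeogehhe.
Rule 2 (degemination): /hh/ is a geminate; the first /h/ deletes. /pedeogehhe/ → pedeogehe.
Rule 3 (intervocalic voicing): no segment meets the environment; /pedeogehe/ is unchanged.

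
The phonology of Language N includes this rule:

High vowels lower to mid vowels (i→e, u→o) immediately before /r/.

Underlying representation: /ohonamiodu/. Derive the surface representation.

No segment of /ohonamiodu/ meets the structural description of the rule, so the form surfaces unchanged.

ohonamiodu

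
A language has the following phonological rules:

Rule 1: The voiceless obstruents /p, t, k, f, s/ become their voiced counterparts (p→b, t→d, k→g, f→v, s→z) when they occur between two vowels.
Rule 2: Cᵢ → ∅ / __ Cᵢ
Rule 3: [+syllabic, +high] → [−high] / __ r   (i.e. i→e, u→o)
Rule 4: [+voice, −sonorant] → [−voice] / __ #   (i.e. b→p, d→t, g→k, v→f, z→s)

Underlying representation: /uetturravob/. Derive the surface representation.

uetoravop

Rule 1 (intervocalic voicing): no segment meets the environment; /uetturravob/ is unchanged.
Rule 2 (degemination): /tt/ is a geminate; the first /t/ deletes. /rr/ is a geminate; the first /r/ deletes. /uetturravob/ → ueturavob.
Rule 3 (pre-rhotic lowering): /u/ is a high vowel immediately before /r/, so it lowers to [o]. /ueturavob/ → uetoravob.
Rule 4 (final devoicing): /b/ is a voiced obstruent in word-final position, so it devoices to [p]. /uetoravob/ → uetoravop.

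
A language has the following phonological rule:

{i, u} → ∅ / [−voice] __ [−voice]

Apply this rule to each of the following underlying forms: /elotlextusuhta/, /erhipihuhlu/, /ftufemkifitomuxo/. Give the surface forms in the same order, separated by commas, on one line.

/elotlextusuhta/: /u/ is a high vowel flanked by voiceless consonants /t/ and /s/, so it deletes. /u/ is a high vowel flanked by voiceless consonants /s/ and /h/, so it deletes. → [elotlextshta].
/erhipihuhlu/: /i/ is a high vowel flanked by voiceless consonants /h/ and /p/, so it deletes. /i/ is a high vowel flanked by voiceless consonants /p/ and /h/, so it deletes. /u/ is a high vowel flanked by voiceless consonants /h/ and /h/, so it deletes. → [erhphhlu].
/ftufemkifitomuxo/: /u/ is a high vowel flanked by voiceless consonants /t/ and /f/, so it deletes. /i/ is a high vowel flanked by voiceless consonants /k/ and /f/, so it deletes. /i/ is a high vowel flanked by voiceless consonants /f/ and /t/, so it deletes. → [ftfemkftomuxo].

elotlextshta, erhphhlu, ftfemkftomuxo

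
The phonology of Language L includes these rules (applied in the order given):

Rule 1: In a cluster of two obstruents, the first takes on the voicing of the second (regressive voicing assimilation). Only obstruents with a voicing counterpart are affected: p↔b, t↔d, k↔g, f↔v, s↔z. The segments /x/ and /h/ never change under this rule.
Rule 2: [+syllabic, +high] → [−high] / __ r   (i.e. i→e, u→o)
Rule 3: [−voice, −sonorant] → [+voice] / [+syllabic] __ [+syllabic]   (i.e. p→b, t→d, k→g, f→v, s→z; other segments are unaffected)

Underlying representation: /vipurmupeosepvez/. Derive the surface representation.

vibormubeozebvez

Rule 1 (regressive voicing assimilation): /p/ precedes the voiced obstruent /v/, so it voices to [b] by assimilation. /vipurmupeosepvez/ → vipurmupeosebvez.
Rule 2 (pre-rhotic lowering): /u/ is a high vowel immediately before /r/, so it lowers to [o]. /vipurmupeosebvez/ → vipormupeosebvez.
Rule 3 (intervocalic voicing): /p/ is a voiceless obstruent between vowels /i/ and /o/, so it voices to [b]. /p/ is a voiceless obstruent between vowels /u/ and /e/, so it voices to [b]. /s/ is a voiceless obstruent between vowels /o/ and /e/, so it voices to [z]. /vipormupeosebvez/ → vibormubeozebvez.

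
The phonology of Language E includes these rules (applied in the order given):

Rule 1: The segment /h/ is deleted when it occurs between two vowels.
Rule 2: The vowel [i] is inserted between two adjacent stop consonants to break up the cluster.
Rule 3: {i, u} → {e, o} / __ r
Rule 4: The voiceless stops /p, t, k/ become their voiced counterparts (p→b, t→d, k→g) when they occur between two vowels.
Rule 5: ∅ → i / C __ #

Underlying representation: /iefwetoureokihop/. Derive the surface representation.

iefwedooreogiopi

Rule 1 (intervocalic h-deletion): /h/ occurs between vowels /i/ and /o/, so it deletes. /iefwetoureokihop/ → iefwetoureokiop.
Rule 2 (stop-cluster i-epenthesis): no segment meets the environment; /iefwetoureokiop/ is unchanged.
Rule 3 (pre-rhotic lowering): /u/ is a high vowel immediately before /r/, so it lowers to [o]. /iefwetoureokiop/ → iefwetooreokiop.
Rule 4 (intervocalic voicing): /t/ is a voiceless stop between vowels /e/ and /o/, so it voices to [d]. /k/ is a voiceless stop between vowels /o/ and /i/, so it voices to [g]. /iefwetooreokiop/ → iefwedooreogiop.
Rule 5 (final i-epenthesis): the form ends in the consonant /p/, so [i] is inserted word-finally. /iefwedooreogiop/ → iefwedooreogiopi.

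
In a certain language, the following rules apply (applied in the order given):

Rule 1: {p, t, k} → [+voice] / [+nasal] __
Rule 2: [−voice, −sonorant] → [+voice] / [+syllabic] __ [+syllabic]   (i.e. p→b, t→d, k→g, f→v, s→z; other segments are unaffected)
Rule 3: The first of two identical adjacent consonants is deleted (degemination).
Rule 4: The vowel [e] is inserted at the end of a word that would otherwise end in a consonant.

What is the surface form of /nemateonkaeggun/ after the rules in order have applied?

nemadeongaegune

Rule 1 (post-nasal voicing): /k/ is a voiceless stop immediately after the nasal /n/, so it voices to [g]. /nemateonkaeggun/ → nemateongaeggun.
Rule 2 (intervocalic voicing): /t/ is a voiceless obstruent between vowels /a/ and /e/, so it voices to [d]. /nemateongaeggun/ → nemadeongaeggun.
Rule 3 (degemination): /gg/ is a geminate; the first /g/ deletes. /nemadeongaeggun/ → nemadeongaegun.
Rule 4 (final e-epenthesis): the form ends in the consonant /n/, so [e] is inserted word-finally. /nemadeongaegun/ → nemadeongaegune.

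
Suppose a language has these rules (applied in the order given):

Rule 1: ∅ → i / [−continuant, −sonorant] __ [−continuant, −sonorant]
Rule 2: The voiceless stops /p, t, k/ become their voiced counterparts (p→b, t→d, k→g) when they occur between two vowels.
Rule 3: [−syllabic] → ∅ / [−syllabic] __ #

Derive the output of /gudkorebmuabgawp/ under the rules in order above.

Rule 1 (stop-cluster i-epenthesis): /d/ and /k/ form a stop–stop cluster, so [i] is inserted between them. /b/ and /g/ form a stop–stop cluster, so [i] is inserted between them. /gudkorebmuabgawp/ → gudikorebmuabigawp.
Rule 2 (intervocalic voicing): /k/ is a voiceless stop between vowels /i/ and /o/, so it voices to [g]. /gudikorebmuabigawp/ → gudigorebmuabigawp.
Rule 3 (final cluster simplification): /p/ is the second consonant of a word-final cluster /wp/, so it deletes. /gudigorebmuabigawp/ → gudigorebmuabigaw.

gudigorebmuabigaw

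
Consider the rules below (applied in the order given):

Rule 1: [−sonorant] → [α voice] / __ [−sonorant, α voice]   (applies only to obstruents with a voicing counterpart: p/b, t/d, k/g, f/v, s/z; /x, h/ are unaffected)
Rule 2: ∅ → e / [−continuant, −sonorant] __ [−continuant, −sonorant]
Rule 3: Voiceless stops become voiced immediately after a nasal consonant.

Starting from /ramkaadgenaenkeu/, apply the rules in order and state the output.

Rule 1 (regressive voicing assimilation): no segment meets the environment; /ramkaadgenaenkeu/ is unchanged.
Rule 2 (stop-cluster e-epenthesis): /d/ and /g/ form a stop–stop cluster, so [e] is inserted between them. /ramkaadgenaenkeu/ → ramkaadegenaenkeu.
Rule 3 (post-nasal voicing): /k/ is a voiceless stop immediately after the nasal /m/, so it voices to [g]. /k/ is a voiceless stop immediately after the nasal /n/, so it voices to [g]. /ramkaadegenaenkeu/ → ramgaadegenaengeu.

ramgaadegenaengeu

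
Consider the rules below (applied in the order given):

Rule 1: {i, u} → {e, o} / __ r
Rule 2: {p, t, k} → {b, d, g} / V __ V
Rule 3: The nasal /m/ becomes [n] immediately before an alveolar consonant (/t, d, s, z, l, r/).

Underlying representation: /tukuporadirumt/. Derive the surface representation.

tuguboraderunt

Rule 1 (pre-rhotic lowering): /i/ is a high vowel immediately before /r/, so it lowers to [e]. /tukuporadirumt/ → tukuporaderumt.
Rule 2 (intervocalic voicing): /k/ is a voiceless stop between vowels /u/ and /u/, so it voices to [g]. /p/ is a voiceless stop between vowels /u/ and /o/, so it voices to [b]. /tukuporaderumt/ → tuguboraderumt.
Rule 3 (nasal place assimilation): /m/ precedes the alveolar consonant /t/, so it assimilates in place to [n]. /tuguboraderumt/ → tuguboraderunt.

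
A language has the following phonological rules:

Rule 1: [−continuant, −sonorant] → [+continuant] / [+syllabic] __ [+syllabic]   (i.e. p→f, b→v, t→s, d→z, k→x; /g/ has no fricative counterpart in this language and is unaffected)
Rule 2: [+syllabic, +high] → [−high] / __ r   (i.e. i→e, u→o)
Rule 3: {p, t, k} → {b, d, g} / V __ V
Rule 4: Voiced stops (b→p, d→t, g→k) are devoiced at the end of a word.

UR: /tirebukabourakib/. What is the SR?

Rule 1 (intervocalic spirantization): /b/ is a stop between vowels /e/ and /u/, so it spirantizes to the fricative [v]. /k/ is a stop between vowels /u/ and /a/, so it spirantizes to the fricative [x]. /b/ is a stop between vowels /a/ and /o/, so it spirantizes to the fricative [v]. /k/ is a stop between vowels /a/ and /i/, so it spirantizes to the fricative [x]. /tirebukabourakib/ → tirevuxavouraxib.
Rule 2 (pre-rhotic lowering): /i/ is a high vowel immediately before /r/, so it lowers to [e]. /u/ is a high vowel immediately before /r/, so it lowers to [o]. /tirevuxavouraxib/ → terevuxavooraxib.
Rule 3 (intervocalic voicing): no segment meets the environment; /terevuxavooraxib/ is unchanged.
Rule 4 (final devoicing): /b/ is a voiced stop in word-final position, so it devoices to [p]. /terevuxavooraxib/ → terevuxavooraxip.

terevuxavooraxip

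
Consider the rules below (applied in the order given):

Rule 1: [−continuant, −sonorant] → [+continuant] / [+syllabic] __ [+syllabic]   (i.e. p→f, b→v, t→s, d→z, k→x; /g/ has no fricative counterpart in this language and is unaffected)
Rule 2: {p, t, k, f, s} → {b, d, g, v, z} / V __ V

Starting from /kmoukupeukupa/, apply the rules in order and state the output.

Rule 1 (intervocalic spirantization): /k/ is a stop between vowels /u/ and /u/, so it spirantizes to the fricative [x]. /p/ is a stop between vowels /u/ and /e/, so it spirantizes to the fricative [f]. /k/ is a stop between vowels /u/ and /u/, so it spirantizes to the fricative [x]. /p/ is a stop between vowels /u/ and /a/, so it spirantizes to the fricative [f]. /kmoukupeukupa/ → kmouxufeuxufa.
Rule 2 (intervocalic voicing): /f/ is a voiceless obstruent between vowels /u/ and /e/, so it voices to [v]. /f/ is a voiceless obstruent between vowels /u/ and /a/, so it voices to [v]. /kmouxufeuxufa/ → kmouxuveuxuva.

kmouxuveuxuva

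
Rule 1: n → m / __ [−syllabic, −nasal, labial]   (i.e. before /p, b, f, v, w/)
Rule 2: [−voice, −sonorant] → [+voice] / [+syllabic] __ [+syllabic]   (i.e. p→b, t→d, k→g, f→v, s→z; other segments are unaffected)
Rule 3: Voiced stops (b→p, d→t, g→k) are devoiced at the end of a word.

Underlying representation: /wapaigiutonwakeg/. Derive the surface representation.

wabaigiudomwagek

Rule 1 (nasal place assimilation): /n/ precedes the labial consonant /w/, so it assimilates in place to [m]. /wapaigiutonwakeg/ → wapaigiutomwakeg.
Rule 2 (intervocalic voicing): /p/ is a voiceless obstruent between vowels /a/ and /a/, so it voices to [b]. /t/ is a voiceless obstruent between vowels /u/ and /o/, so it voices to [d]. /k/ is a voiceless obstruent between vowels /a/ and /e/, so it voices to [g]. /wapaigiutomwakeg/ → wabaigiudomwageg.
Rule 3 (final devoicing): /g/ is a voiced stop in word-final position, so it devoices to [k]. /wabaigiudomwageg/ → wabaigiudomwagek.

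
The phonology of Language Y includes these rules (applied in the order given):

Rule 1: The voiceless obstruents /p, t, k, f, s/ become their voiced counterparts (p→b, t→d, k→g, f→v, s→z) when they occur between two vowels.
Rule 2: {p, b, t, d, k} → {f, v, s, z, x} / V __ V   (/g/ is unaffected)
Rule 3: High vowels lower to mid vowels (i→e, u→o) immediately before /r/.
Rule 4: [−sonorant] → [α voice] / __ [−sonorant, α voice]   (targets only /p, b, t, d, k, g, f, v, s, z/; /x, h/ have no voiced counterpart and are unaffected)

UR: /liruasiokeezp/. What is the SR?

Rule 1 (intervocalic voicing): /s/ is a voiceless obstruent between vowels /a/ and /i/, so it voices to [z]. /k/ is a voiceless obstruent between vowels /o/ and /e/, so it voices to [g]. /liruasiokeezp/ → liruaziogeezp.
Rule 2 (intervocalic spirantization): no segment meets the environment; /liruaziogeezp/ is unchanged.
Rule 3 (pre-rhotic lowering): /i/ is a high vowel immediately before /r/, so it lowers to [e]. /liruaziogeezp/ → leruaziogeezp.
Rule 4 (regressive voicing assimilation): /z/ precedes the voiceless obstruent /p/, so it devoices to [s] by assimilation. /leruaziogeezp/ → leruaziogeesp.

leruaziogeesp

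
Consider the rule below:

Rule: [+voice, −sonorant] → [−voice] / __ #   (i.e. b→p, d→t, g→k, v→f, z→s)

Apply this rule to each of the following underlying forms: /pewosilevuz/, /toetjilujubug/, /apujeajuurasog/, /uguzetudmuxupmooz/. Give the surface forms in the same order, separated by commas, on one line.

pewosilevus, toetjilujubuk, apujeajuurasok, uguzetudmuxupmoos

/pewosilevuz/: /z/ is a voiced obstruent in word-final position, so it devoices to [s]. → [pewosilevus].
/toetjilujubug/: /g/ is a voiced obstruent in word-final position, so it devoices to [k]. → [toetjilujubuk].
/apujeajuurasog/: /g/ is a voiced obstruent in word-final position, so it devoices to [k]. → [apujeajuurasok].
/uguzetudmuxupmooz/: /z/ is a voiced obstruent in word-final position, so it devoices to [s]. → [uguzetudmuxupmoos].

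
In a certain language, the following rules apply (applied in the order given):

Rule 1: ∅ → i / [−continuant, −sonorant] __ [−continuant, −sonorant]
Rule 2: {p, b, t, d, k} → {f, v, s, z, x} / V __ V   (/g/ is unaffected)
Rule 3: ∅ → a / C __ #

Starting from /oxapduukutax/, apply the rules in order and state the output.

oxafizuuxusaxa

Rule 1 (stop-cluster i-epenthesis): /p/ and /d/ form a stop–stop cluster, so [i] is inserted between them. /oxapduukutax/ → oxapiduukutax.
Rule 2 (intervocalic spirantization): /p/ is a stop between vowels /a/ and /i/, so it spirantizes to the fricative [f]. /d/ is a stop between vowels /i/ and /u/, so it spirantizes to the fricative [z]. /k/ is a stop between vowels /u/ and /u/, so it spirantizes to the fricative [x]. /t/ is a stop between vowels /u/ and /a/, so it spirantizes to the fricative [s]. /oxapiduukutax/ → oxafizuuxusax.
Rule 3 (final a-epenthesis): the form ends in the consonant /x/, so [a] is inserted word-finally. /oxafizuuxusax/ → oxafizuuxusaxa.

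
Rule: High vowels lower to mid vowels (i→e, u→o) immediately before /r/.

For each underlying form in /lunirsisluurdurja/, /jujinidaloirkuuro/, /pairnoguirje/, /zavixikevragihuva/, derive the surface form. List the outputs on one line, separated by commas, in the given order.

/lunirsisluurdurja/: /i/ is a high vowel immediately before /r/, so it lowers to [e]. /u/ is a high vowel immediately before /r/, so it lowers to [o]. /u/ is a high vowel immediately before /r/, so it lowers to [o]. → [lunersisluordorja].
/jujinidaloirkuuro/: /i/ is a high vowel immediately before /r/, so it lowers to [e]. /u/ is a high vowel immediately before /r/, so it lowers to [o]. → [jujinidaloerkuoro].
/pairnoguirje/: /i/ is a high vowel immediately before /r/, so it lowers to [e]. /i/ is a high vowel immediately before /r/, so it lowers to [e]. → [paernoguerje].
/zavixikevragihuva/: the rule's environment is not met; surfaces unchanged as [zavixikevragihuva].

lunersisluordorja, jujinidaloerkuoro, paernoguerje, zavixikevragihuva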